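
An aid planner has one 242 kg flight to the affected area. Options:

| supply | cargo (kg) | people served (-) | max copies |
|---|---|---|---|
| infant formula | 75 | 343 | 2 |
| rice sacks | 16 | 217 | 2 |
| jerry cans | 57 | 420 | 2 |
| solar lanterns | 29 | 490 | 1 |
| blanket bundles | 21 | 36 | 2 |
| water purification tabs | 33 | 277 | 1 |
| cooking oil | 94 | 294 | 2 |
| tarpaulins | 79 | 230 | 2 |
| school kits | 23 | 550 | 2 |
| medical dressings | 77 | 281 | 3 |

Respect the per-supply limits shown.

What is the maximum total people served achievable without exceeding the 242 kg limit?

Ranking by ratio (people served/kg): school kits 23.91, solar lanterns 16.90, rice sacks 13.56, water purification tabs 8.39.
Filling by ratio: 2×rice sacks + jerry cans + solar lanterns + 2×blanket bundles + water purification tabs + 2×school kits for 2793, with 3 kg left unused.
The 58 kg tied up in rice sacks and 2×blanket bundles is better spent on jerry cans — total rises to 2924 (238 kg).
That's the maximum — no swap from here does better than 2924.

2924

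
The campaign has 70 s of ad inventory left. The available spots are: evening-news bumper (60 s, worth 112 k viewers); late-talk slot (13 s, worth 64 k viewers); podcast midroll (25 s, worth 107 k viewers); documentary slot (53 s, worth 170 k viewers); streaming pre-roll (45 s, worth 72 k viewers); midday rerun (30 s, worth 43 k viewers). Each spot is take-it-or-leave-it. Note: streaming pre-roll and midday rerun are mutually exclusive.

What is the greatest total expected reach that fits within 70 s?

234

Ranking by ratio (expected reach/s): late-talk slot 4.92, podcast midroll 4.28, documentary slot 3.21.
Taking the top-ratio spots first gives late-talk slot + podcast midroll + midday rerun for 214 (68 s).
Dropping podcast midroll and midday rerun frees 55 s; slotting in documentary slot (53 s) lifts the total to 234 at 66 s.
Runner-up late-talk slot + podcast midroll + midday rerun tops out at 214.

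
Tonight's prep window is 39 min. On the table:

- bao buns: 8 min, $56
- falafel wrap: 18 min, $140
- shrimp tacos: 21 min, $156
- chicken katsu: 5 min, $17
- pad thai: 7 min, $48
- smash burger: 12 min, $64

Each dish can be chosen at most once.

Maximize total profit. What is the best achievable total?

Density check — falafel wrap 7.78, shrimp tacos 7.43, bao buns 7.00 are the best per min.
Falafel wrap + shrimp tacos uses 39 of the 39 min and totals 296.
An exhaustive check of the 64 subsets confirms 296.

296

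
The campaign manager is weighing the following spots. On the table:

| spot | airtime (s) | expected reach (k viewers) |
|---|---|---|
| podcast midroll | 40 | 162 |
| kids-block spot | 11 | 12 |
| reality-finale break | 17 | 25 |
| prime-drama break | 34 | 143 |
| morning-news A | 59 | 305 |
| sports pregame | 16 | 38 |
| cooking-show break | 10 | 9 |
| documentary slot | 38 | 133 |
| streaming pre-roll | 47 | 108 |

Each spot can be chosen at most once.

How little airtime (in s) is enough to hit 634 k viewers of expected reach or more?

149

Need the lightest bundle worth ≥ 634.
podcast midroll + prime-drama break + morning-news A + sports pregame reaches 648 using 149 s.
Below 149 s the best achievable stays under 634.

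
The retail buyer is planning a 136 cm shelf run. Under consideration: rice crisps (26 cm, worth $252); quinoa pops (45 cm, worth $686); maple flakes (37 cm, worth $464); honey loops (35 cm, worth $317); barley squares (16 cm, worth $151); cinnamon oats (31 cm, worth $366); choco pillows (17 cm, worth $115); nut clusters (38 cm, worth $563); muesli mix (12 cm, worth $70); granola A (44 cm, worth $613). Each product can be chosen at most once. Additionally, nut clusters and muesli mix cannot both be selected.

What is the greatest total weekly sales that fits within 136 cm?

The ratio heuristic lands on quinoa pops + nut clusters + granola A (1862) but leaves 9 cm idle.
Dropping granola A frees 44 cm; slotting in maple flakes + barley squares (53 cm) lifts the total to 1864 at 136 cm.
The closest alternative, quinoa pops + nut clusters + granola A, reaches only 1862.

1864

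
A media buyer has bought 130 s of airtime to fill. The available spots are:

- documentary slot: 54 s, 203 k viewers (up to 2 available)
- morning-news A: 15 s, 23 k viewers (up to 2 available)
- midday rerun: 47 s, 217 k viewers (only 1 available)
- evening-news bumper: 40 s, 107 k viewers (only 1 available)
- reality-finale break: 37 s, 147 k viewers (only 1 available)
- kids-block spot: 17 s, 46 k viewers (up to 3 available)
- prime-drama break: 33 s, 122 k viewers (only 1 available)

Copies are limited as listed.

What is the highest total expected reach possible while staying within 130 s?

486

Best packing: midday rerun + reality-finale break + prime-drama break — 117 s, 486 total.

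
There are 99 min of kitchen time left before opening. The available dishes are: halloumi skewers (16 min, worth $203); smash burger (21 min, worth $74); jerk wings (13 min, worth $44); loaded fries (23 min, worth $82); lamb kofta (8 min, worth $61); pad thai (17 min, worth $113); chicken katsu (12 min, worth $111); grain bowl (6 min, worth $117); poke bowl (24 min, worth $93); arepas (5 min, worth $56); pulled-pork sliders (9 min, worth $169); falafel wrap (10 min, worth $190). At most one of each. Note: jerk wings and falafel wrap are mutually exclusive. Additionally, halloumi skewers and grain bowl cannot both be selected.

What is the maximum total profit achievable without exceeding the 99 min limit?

977

Best packing: halloumi skewers + smash burger + lamb kofta + pad thai + chicken katsu + arepas + pulled-pork sliders + falafel wrap — 98 min, 977 total.
No other feasible combination exceeds 977.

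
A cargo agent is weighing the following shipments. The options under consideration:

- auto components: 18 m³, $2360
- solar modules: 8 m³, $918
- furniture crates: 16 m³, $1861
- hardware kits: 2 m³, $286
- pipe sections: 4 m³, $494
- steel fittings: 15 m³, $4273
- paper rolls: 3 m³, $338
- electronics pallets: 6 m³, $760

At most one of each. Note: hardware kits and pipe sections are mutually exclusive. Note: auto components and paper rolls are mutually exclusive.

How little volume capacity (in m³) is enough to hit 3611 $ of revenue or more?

Look for the lowest-volume combination reaching 3611.
Taking steel fittings gives 4273 (≥ 3611) for 15 m³.
No combination under 15 m³ hits 3611.

15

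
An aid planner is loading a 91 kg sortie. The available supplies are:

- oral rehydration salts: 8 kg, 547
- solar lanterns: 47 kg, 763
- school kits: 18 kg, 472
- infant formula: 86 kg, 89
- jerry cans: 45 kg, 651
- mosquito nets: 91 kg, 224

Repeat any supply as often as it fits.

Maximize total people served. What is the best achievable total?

Ranking by ratio (people served/kg): oral rehydration salts 68.38, school kits 26.22, solar lanterns 16.23, jerry cans 14.47.
11×oral rehydration salts uses 88 of the 91 kg and totals 6017.

6017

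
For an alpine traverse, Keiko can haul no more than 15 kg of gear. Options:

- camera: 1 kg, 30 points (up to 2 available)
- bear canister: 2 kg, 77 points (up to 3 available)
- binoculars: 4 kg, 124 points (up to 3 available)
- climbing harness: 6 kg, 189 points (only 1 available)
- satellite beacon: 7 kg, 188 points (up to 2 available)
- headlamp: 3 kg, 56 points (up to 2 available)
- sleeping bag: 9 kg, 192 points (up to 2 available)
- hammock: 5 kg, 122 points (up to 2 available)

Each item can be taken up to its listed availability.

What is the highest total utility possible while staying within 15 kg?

509

Greedy by ratio would take 2×camera + 3×bear canister + climbing harness: 14 kg used, total 480.
Dropping camera and climbing harness frees 7 kg; slotting in 2×binoculars (8 kg) lifts the total to 509 at 15 kg.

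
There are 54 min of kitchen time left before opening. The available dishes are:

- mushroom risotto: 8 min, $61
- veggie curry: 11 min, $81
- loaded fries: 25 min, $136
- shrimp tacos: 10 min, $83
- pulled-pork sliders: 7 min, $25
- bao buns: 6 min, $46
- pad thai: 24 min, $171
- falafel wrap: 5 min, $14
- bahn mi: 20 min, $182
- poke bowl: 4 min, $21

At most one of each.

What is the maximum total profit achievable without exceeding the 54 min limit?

By profit per min: bahn mi 9.10, shrimp tacos 8.30, bao buns 7.67, mushroom risotto 7.62 lead.
Greedy by ratio would take mushroom risotto + shrimp tacos + bao buns + falafel wrap + bahn mi + poke bowl: 53 min used, total 407.
But shrimp tacos + pad thai + bahn mi fits in 54 min and reaches 436.
Nothing else within 54 min beats 436.

436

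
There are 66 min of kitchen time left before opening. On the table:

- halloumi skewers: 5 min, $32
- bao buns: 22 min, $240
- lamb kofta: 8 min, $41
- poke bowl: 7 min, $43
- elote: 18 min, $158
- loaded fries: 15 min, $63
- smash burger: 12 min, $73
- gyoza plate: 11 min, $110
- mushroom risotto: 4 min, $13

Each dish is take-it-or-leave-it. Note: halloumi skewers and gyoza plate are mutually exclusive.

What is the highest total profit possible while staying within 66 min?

592

Best packing: bao buns + lamb kofta + poke bowl + elote + gyoza plate — 66 min, 592 total.
No other feasible combination exceeds 592.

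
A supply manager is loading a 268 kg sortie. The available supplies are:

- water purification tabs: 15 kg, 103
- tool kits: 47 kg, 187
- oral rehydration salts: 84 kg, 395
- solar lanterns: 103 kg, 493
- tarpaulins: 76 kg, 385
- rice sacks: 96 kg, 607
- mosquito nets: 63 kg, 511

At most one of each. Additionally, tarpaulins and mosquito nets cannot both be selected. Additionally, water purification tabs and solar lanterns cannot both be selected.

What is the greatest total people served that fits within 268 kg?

1616

By people served per kg: mosquito nets 8.11, water purification tabs 6.87, rice sacks 6.32, tarpaulins 5.07 lead.
Best packing: water purification tabs + oral rehydration salts + rice sacks + mosquito nets — 258 kg, 1616 total.
The closest alternative, solar lanterns + rice sacks + mosquito nets, reaches only 1611.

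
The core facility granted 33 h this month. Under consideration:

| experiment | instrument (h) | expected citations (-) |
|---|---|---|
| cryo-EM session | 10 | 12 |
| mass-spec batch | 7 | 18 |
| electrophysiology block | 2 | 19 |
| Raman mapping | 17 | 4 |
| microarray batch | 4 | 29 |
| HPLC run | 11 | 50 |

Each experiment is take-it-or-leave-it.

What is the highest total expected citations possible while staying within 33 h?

Taking mass-spec batch + electrophysiology block + microarray batch + HPLC run: 24 h used, 116 in expected citations.

116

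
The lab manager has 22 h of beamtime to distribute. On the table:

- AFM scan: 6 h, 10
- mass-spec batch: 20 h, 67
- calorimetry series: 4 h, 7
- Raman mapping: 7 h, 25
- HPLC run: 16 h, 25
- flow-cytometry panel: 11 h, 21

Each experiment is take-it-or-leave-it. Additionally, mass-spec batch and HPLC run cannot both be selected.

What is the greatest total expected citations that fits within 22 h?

Density check — Raman mapping 3.57, mass-spec batch 3.35, flow-cytometry panel 1.91 are the best per h.
Greedy by ratio would take calorimetry series + Raman mapping + flow-cytometry panel: 22 h used, total 53.
Replace calorimetry series and Raman mapping and flow-cytometry panel with mass-spec batch: the trade gains 14 net, giving 67 at 20 h.
Runner-up calorimetry series + Raman mapping + flow-cytometry panel tops out at 53.

67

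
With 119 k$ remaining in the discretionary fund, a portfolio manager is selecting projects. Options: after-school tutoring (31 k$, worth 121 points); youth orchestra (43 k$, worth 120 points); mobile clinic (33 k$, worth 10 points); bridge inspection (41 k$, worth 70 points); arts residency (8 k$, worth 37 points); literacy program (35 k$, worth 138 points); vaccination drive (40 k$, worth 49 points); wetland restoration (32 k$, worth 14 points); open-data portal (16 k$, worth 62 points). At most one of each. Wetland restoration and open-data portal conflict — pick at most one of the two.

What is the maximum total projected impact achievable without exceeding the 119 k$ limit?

416

Taking the top-ratio projects first gives after-school tutoring + arts residency + literacy program + open-data portal for 358 (90 k$).
Dropping open-data portal frees 16 k$; slotting in youth orchestra (43 k$) lifts the total to 416 at 117 k$.
Next best is after-school tutoring + youth orchestra + literacy program at 379 (109 k$) — short by 37.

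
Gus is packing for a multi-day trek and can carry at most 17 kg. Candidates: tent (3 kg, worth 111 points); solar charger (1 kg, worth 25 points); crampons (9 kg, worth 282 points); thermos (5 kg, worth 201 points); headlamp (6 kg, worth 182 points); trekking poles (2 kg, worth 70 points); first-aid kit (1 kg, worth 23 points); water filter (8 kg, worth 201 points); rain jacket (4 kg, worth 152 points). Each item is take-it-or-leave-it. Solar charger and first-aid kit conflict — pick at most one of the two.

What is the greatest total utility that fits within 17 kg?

Taking thermos + headlamp + trekking poles + rain jacket: 17 kg used, 605 in utility.

605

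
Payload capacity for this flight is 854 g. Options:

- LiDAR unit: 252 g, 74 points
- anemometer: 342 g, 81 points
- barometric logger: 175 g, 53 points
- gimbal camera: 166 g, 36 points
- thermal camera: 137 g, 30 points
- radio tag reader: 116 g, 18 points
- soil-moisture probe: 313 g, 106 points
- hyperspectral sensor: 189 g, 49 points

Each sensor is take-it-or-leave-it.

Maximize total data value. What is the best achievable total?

Ranking by ratio (data value/g): soil-moisture probe 0.34, barometric logger 0.30, LiDAR unit 0.29, hyperspectral sensor 0.26.
Filling by ratio: LiDAR unit + barometric logger + soil-moisture probe for 233, with 114 g left unused.
Dropping LiDAR unit frees 252 g; slotting in gimbal camera + hyperspectral sensor (355 g) lifts the total to 244 at 843 g.
Runner-up anemometer + barometric logger + soil-moisture probe tops out at 240.

244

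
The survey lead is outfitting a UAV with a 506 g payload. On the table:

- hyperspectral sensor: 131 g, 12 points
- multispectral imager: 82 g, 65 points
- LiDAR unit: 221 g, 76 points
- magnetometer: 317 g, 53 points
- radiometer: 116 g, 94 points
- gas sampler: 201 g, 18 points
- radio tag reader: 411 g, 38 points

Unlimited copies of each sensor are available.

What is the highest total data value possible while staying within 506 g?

The ratio heuristic lands on 4×radiometer (376) but leaves 42 g idle.
Replace 4×radiometer with 6×multispectral imager: the trade gains 14 net, giving 390 at 492 g.
Nothing else within 506 g beats 390.

390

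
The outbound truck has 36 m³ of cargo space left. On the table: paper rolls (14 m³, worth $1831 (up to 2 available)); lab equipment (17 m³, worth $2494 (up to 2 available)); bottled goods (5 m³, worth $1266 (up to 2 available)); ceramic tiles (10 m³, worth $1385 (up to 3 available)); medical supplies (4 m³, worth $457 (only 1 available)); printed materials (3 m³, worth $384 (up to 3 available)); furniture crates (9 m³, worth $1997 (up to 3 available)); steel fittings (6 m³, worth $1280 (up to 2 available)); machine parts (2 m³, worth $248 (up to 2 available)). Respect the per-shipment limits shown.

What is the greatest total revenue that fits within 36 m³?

8054

2×bottled goods + 2×furniture crates + steel fittings + machine parts uses 36 of the 36 m³ and totals 8054.
That's the maximum — no swap from here does better than 8054.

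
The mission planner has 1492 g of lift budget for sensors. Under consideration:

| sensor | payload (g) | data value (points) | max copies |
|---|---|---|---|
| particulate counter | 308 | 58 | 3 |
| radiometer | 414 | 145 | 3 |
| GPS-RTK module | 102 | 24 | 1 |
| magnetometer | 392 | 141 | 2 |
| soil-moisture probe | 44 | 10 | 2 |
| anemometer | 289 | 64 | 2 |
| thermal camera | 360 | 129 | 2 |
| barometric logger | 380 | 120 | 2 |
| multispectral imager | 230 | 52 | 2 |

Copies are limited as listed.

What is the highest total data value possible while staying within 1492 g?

The ratio heuristic lands on GPS-RTK module + 2×magnetometer + 2×soil-moisture probe + thermal camera (455) but leaves 158 g idle.
But magnetometer + 2×thermal camera + barometric logger fits in 1492 g and reaches 519.
Every other selection either busts 1492 g or exceeds an availability limit or fails to beat 519.

519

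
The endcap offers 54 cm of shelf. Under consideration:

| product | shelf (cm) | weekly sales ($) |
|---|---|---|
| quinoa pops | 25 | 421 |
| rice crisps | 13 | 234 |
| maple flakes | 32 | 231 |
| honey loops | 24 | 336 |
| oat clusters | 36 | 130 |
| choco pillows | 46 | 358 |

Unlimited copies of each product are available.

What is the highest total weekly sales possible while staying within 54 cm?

Ranking by ratio (weekly sales/cm): rice crisps 18.00, quinoa pops 16.84, honey loops 14.00, choco pillows 7.78.
The ratio ordering already packs tightly: 4×rice crisps, 52 cm, 936.

936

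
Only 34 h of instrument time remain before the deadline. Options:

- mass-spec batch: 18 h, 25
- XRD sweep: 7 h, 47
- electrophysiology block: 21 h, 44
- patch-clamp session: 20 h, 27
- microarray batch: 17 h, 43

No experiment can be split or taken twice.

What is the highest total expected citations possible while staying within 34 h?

91

Taking the top-ratio experiments first gives XRD sweep + microarray batch for 90 (24 h).
Replace microarray batch with electrophysiology block: the trade gains 1 net, giving 91 at 28 h.
Next best is XRD sweep + microarray batch at 90 (24 h) — short by 1.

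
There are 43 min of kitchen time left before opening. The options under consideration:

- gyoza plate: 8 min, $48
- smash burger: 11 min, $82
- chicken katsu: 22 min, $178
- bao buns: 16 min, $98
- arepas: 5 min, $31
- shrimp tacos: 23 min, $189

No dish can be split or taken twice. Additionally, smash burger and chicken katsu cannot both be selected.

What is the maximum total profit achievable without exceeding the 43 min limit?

Density check — shrimp tacos 8.22, chicken katsu 8.09, smash burger 7.45, arepas 6.20 are the best per min.
Greedy by ratio would take smash burger + arepas + shrimp tacos: 39 min used, total 302.
Dropping arepas frees 5 min; slotting in gyoza plate (8 min) lifts the total to 319 at 42 min.
Runner-up chicken katsu + bao buns + arepas tops out at 307.

319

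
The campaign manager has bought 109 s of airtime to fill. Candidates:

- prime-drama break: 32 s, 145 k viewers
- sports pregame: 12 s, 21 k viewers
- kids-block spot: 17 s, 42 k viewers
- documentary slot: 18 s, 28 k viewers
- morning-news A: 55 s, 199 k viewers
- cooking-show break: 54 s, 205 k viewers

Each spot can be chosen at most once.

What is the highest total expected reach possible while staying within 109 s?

Taking the top-ratio spots first gives prime-drama break + kids-block spot + cooking-show break for 392 (103 s).
Dropping prime-drama break and kids-block spot frees 49 s; slotting in morning-news A (55 s) lifts the total to 404 at 109 s.
No other feasible combination exceeds 404.

404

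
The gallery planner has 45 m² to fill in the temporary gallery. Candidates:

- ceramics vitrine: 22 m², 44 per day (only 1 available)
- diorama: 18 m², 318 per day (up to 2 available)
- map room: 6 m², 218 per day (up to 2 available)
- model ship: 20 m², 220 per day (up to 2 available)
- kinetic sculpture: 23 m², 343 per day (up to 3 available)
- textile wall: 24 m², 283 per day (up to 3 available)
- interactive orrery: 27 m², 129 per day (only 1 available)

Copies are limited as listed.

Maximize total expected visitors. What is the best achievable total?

Density check — map room 36.33, diorama 17.67, kinetic sculpture 14.91, textile wall 11.79 are the best per m².
A density-first pass picks diorama + 2×map room — 754 at 30 m².
The 6 m² tied up in map room is better spent on diorama — total rises to 854 (42 m²).
Nothing else within 45 m² beats 854.

854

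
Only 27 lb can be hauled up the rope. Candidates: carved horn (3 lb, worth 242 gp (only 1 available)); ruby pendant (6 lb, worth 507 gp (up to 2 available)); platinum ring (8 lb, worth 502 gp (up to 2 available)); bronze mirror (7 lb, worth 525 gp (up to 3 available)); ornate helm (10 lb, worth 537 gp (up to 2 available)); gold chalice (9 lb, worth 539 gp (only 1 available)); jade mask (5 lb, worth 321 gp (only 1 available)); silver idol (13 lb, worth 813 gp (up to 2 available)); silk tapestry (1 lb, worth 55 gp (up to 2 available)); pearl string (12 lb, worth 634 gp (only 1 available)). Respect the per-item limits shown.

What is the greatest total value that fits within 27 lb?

2119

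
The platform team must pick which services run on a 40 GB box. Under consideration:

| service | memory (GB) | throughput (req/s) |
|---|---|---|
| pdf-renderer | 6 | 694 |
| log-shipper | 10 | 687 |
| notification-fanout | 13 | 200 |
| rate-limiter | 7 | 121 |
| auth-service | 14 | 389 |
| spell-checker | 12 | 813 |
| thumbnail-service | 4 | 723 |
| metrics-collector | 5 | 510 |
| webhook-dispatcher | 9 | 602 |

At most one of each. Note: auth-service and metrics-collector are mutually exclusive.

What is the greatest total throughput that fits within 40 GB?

Density check — thumbnail-service 180.75, pdf-renderer 115.67, metrics-collector 102.00, log-shipper 68.70 are the best per GB.
Taking pdf-renderer + log-shipper + spell-checker + thumbnail-service + metrics-collector: 37 GB used, 3427 in throughput.
The spare 3 GB is too small for any remaining service, and no feasible exchange beats 3427.

3427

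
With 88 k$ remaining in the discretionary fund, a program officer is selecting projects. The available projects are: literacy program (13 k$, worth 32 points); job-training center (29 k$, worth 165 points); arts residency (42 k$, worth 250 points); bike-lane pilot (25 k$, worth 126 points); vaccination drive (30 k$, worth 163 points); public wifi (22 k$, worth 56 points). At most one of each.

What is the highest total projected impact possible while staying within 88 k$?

Filling by ratio: literacy program + job-training center + arts residency for 447, with 4 k$ left unused.
Replace literacy program and arts residency with bike-lane pilot + vaccination drive: the trade gains 7 net, giving 454 at 84 k$.
An exhaustive check of the 64 subsets confirms 454.

454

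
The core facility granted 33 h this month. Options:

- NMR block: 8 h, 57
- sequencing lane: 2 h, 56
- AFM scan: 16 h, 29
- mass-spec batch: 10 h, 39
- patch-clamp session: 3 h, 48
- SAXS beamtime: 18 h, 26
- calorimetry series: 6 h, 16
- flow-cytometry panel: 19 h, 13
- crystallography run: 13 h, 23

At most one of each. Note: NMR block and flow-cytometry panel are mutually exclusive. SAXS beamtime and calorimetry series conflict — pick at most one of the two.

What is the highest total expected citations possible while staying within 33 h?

216

Taking NMR block + sequencing lane + mass-spec batch + patch-clamp session + calorimetry series: 29 h used, 216 in expected citations.
No other feasible combination exceeds 216.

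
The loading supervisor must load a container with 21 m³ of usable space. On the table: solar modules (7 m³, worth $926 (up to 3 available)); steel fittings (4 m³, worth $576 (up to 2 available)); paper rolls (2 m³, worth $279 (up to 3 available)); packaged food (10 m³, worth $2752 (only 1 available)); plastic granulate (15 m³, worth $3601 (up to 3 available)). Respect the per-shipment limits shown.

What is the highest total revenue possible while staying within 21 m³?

Taking the top-ratio shipments first gives 2×steel fittings + paper rolls + packaged food for 4183 (20 m³).
Dropping steel fittings and packaged food frees 14 m³; slotting in plastic granulate (15 m³) lifts the total to 4456 at 21 m³.

4456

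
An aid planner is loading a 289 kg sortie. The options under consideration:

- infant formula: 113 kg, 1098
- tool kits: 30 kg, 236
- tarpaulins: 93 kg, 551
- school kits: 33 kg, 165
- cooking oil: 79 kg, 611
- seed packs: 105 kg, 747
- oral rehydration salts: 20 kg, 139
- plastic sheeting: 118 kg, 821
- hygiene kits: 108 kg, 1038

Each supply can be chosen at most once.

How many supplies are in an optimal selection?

Optimal total is 2537.
For example infant formula + tool kits + school kits + hygiene kits achieves it, using 284 kg.
All optima have 4 supplies.

4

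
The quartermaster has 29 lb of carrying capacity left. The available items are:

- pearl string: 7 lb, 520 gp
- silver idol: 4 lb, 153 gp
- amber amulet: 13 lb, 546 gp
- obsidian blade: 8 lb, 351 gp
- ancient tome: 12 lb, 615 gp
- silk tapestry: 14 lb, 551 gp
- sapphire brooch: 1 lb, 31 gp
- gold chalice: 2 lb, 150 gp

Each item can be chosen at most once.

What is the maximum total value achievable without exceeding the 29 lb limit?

1636

Taking pearl string + obsidian blade + ancient tome + gold chalice: 29 lb used, 1636 in value.
Runner-up pearl string + obsidian blade + ancient tome + sapphire brooch tops out at 1517.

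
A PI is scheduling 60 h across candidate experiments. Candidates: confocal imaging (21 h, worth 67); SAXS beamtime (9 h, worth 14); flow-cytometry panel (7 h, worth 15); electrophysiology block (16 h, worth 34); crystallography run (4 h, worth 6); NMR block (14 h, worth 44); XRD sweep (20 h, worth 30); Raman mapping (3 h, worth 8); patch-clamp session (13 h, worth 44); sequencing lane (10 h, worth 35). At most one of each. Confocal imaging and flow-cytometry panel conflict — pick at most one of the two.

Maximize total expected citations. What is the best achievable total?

By expected citations per h: sequencing lane 3.50, patch-clamp session 3.38, confocal imaging 3.19, NMR block 3.14 lead.
Confocal imaging + NMR block + patch-clamp session + sequencing lane uses 58 of the 60 h and totals 190.

190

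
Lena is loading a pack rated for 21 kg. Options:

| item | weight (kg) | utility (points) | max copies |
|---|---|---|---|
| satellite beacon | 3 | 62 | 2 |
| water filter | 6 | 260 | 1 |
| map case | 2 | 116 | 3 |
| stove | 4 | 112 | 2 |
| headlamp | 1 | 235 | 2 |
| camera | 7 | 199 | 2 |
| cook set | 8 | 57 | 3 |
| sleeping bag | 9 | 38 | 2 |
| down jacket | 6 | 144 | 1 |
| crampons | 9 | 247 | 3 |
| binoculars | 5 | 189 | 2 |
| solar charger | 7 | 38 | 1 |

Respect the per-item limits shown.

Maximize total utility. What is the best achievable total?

Filling by ratio: water filter + 3×map case + 2×headlamp + binoculars for 1267, with 2 kg left unused.
Replace binoculars with camera: the trade gains 10 net, giving 1277 at 21 kg.
Every other selection either busts 21 kg or exceeds an availability limit or fails to beat 1277.

1277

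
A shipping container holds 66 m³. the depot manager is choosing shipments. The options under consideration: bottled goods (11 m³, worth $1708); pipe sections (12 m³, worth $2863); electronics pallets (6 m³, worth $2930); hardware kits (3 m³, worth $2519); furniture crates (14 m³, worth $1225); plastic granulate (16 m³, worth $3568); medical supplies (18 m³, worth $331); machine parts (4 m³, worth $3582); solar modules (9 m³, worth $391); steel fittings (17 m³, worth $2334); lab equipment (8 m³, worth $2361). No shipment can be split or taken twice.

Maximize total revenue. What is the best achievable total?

Ranking by ratio (revenue/m³): machine parts 895.50, hardware kits 839.67, electronics pallets 488.33, lab equipment 295.12.
A density-first pass picks bottled goods + pipe sections + electronics pallets + hardware kits + plastic granulate + machine parts + lab equipment — 19531 at 60 m³.
Replace bottled goods with steel fittings: the trade gains 626 net, giving 20157 at 66 m³.
Nothing else within 66 m³ beats 20157.

20157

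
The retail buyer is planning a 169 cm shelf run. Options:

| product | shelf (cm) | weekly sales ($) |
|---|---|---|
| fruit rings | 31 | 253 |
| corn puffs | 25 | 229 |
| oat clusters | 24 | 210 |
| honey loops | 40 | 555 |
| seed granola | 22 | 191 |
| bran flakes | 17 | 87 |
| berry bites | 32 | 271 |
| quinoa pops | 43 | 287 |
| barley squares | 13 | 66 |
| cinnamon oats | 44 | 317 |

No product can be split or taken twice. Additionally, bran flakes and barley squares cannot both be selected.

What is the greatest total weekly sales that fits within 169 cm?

1605

By weekly sales per cm: honey loops 13.88, corn puffs 9.16, oat clusters 8.75 lead.
Filling by ratio: corn puffs + oat clusters + honey loops + seed granola + bran flakes + berry bites for 1543, with 9 cm left unused.
Replace seed granola with fruit rings: the trade gains 62 net, giving 1605 at 169 cm.
An exhaustive check of the 1024 subsets confirms 1605.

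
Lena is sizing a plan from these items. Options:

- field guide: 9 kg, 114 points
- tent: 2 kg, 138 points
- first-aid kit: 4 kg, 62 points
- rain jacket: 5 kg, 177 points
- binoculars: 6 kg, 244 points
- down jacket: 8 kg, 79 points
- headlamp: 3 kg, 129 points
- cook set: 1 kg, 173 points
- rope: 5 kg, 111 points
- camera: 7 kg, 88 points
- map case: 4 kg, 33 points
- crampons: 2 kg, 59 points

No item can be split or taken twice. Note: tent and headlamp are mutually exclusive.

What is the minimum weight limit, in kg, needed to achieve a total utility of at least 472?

Look for the lowest-weight combination reaching 472.
tent + rain jacket + cook set: 488 utility at 8 kg.
Any bundle with less than 8 kg falls short of 472.

8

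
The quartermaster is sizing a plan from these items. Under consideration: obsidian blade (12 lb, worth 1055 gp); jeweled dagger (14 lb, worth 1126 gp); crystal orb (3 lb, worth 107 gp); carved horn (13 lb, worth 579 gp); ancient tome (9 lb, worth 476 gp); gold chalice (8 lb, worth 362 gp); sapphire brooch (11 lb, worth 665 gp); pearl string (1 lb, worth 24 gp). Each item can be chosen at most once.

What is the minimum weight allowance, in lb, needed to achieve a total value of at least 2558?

Minimise lb subject to total value ≥ 2558.
obsidian blade + jeweled dagger + ancient tome: 2657 value at 35 lb.
Any bundle with less than 35 lb falls short of 2558.

35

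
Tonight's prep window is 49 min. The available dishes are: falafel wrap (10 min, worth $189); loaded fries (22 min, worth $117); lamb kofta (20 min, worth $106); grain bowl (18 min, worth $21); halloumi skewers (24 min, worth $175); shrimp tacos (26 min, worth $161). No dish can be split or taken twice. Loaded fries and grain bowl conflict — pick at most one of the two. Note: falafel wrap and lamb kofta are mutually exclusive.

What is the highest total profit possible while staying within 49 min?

Best packing: falafel wrap + halloumi skewers — 34 min, 364 total.

364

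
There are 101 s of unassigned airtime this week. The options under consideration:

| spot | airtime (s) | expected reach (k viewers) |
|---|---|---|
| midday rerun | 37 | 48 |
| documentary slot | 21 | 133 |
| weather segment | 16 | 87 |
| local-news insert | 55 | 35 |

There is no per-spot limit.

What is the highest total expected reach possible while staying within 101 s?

619

Density check — documentary slot 6.33, weather segment 5.44, midday rerun 1.30, local-news insert 0.64 are the best per s.
Best packing: 4×documentary slot + weather segment — 100 s, 619 total.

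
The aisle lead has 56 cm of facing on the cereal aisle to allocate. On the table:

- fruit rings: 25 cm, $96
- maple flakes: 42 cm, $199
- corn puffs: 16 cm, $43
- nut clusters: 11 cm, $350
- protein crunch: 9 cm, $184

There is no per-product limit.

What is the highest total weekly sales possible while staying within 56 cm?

1750

Best packing: 5×nut clusters — 55 cm, 1750 total.
That's the maximum — no swap from here does better than 1750.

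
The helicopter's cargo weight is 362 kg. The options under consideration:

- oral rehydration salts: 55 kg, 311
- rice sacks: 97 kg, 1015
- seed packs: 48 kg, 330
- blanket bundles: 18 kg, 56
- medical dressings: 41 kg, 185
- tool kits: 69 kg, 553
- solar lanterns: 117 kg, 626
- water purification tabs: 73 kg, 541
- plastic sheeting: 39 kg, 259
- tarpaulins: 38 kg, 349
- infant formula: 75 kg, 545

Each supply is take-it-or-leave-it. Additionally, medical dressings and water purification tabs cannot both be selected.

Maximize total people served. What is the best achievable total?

3003

The ratio ordering already packs tightly: rice sacks + tool kits + water purification tabs + tarpaulins + infant formula, 352 kg, 3003.
Runner-up rice sacks + seed packs + tool kits + water purification tabs + infant formula tops out at 2984.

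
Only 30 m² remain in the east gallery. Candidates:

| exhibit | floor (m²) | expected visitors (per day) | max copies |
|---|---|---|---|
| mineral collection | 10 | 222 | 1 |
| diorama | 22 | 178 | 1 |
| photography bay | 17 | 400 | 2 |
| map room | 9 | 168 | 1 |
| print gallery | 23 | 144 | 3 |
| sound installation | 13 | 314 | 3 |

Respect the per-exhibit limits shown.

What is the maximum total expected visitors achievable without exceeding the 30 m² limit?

714

The ratio heuristic lands on 2×sound installation (628) but leaves 4 m² idle.
Dropping sound installation frees 13 m²; slotting in photography bay (17 m²) lifts the total to 714 at 30 m².
Every other selection either busts 30 m² or exceeds an availability limit or fails to beat 714.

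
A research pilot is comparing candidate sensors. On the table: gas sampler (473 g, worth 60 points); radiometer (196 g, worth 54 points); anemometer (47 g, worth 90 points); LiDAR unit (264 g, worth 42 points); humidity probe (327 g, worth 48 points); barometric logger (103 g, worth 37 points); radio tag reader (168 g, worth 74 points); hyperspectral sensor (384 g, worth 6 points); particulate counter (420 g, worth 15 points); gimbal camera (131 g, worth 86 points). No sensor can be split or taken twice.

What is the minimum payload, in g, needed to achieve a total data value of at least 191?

281

Look for the lowest-payload combination reaching 191.
anemometer + barometric logger + gimbal camera reaches 213 using 281 g.
Below 281 g the best achievable stays under 191.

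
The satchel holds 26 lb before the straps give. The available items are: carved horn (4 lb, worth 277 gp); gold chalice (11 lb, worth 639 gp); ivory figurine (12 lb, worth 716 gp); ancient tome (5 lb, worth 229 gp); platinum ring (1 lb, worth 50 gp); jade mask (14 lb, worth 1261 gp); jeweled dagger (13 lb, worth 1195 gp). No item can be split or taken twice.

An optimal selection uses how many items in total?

Optimal total is 1977.
For example ivory figurine + jade mask achieves it, using 26 lb.
All optima have 2 items.

2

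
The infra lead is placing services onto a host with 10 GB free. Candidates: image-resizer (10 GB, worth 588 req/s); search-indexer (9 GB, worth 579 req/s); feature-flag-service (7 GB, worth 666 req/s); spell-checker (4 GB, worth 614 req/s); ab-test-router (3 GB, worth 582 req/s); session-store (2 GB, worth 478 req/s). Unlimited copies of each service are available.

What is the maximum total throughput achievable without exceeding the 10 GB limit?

5×session-store uses 10 of the 10 GB and totals 2390.
Nothing else within 10 GB beats 2390.

2390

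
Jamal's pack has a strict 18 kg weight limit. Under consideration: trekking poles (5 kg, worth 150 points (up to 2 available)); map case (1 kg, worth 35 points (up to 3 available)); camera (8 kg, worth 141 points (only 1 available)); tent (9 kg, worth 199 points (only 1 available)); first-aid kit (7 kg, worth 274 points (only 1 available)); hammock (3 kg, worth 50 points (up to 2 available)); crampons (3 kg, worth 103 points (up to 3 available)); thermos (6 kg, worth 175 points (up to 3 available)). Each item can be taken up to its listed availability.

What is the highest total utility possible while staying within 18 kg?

Filling by ratio: 3×map case + first-aid kit + 2×crampons for 585, with 2 kg left unused.
Dropping map case frees 1 kg; slotting in crampons (3 kg) lifts the total to 653 at 18 kg.
Every other selection either busts 18 kg or exceeds an availability limit or fails to beat 653.

653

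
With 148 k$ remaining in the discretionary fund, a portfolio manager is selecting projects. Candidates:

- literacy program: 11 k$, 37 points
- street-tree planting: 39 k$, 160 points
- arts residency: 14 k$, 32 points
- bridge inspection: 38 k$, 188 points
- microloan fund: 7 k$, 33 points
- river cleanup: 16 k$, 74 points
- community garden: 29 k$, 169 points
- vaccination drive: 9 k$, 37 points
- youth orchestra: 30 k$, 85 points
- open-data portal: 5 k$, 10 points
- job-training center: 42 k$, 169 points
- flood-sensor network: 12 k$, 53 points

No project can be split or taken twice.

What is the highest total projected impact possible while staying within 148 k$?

691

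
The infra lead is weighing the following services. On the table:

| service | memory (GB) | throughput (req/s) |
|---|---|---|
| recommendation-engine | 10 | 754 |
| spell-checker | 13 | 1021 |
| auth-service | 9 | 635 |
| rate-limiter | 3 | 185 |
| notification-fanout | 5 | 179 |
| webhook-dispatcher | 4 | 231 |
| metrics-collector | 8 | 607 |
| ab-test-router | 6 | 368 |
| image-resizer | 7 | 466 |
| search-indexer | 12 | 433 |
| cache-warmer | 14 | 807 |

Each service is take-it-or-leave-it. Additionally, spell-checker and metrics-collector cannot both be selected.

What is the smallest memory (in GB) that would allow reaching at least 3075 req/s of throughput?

43

Look for the lowest-memory combination reaching 3075.
recommendation-engine + spell-checker + auth-service + webhook-dispatcher + image-resizer: 3107 throughput at 43 GB.
No combination under 43 GB hits 3075.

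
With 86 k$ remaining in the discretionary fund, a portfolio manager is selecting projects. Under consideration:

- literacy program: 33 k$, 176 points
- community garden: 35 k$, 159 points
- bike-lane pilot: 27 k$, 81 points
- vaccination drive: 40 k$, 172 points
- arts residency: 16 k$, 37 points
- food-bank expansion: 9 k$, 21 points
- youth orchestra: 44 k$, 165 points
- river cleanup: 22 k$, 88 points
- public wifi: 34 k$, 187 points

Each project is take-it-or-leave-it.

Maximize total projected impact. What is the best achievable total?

400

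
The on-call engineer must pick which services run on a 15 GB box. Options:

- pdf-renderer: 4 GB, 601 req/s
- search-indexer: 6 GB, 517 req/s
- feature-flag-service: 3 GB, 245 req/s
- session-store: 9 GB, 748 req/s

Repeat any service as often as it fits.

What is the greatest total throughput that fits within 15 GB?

By throughput per GB: pdf-renderer 150.25, search-indexer 86.17, session-store 83.11, feature-flag-service 81.67 lead.
The ratio ordering already packs tightly: 3×pdf-renderer + feature-flag-service, 15 GB, 2048.
No other feasible combination exceeds 2048.

2048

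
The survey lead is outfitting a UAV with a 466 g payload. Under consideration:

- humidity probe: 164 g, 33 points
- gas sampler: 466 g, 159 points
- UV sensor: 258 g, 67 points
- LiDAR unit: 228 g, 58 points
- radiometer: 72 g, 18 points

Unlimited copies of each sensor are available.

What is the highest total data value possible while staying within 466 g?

159

Density check — gas sampler 0.34, UV sensor 0.26, LiDAR unit 0.25, radiometer 0.25 are the best per g.
Gas sampler uses 466 of the 466 g and totals 159.
That's the maximum — no swap from here does better than 159.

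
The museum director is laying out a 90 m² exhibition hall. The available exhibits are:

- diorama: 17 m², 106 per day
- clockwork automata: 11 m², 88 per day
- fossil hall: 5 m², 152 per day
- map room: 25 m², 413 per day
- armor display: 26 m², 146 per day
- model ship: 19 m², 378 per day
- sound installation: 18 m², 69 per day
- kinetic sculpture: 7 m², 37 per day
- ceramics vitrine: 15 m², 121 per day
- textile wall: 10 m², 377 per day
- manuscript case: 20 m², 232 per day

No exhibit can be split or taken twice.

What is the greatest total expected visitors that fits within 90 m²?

Ranking by ratio (expected visitors/m²): textile wall 37.70, fossil hall 30.40, model ship 19.89, map room 16.52.
The ratio ordering already packs tightly: clockwork automata + fossil hall + map room + model ship + textile wall + manuscript case, 90 m², 1640.
That's the maximum — no swap from here does better than 1640.

1640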